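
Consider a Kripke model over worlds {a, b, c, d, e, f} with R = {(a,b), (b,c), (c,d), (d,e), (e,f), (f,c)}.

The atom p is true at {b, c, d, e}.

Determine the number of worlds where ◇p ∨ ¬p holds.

5

a: ◇p is T, ¬p is T. ✓
b: ◇p is T, ¬p is F. ✓
c: ◇p is T, ¬p is F. ✓
d: ◇p is T, ¬p is F. ✓
e: ◇p is F, ¬p is F. ✗
f: ◇p is T, ¬p is T. ✓
Satisfying worlds: {a, b, c, d, f}.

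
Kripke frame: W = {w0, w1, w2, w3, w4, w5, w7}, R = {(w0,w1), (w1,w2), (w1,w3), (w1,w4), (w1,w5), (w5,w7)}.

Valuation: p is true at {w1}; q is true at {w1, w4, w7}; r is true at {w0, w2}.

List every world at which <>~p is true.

w0: successors {w1}; ~p there: w1:F. ✗
w1: successors {w2, w3, w4, w5}; ~p there: w2:T, w3:T, w4:T, w5:T. ✓
w2: no successors, so <>~p fails. ✗
w3: no successors, so <>~p fails. ✗
w4: no successors, so <>~p fails. ✗
w5: successors {w7}; ~p there: w7:T. ✓
w7: no successors, so <>~p fails. ✗

{w1, w5}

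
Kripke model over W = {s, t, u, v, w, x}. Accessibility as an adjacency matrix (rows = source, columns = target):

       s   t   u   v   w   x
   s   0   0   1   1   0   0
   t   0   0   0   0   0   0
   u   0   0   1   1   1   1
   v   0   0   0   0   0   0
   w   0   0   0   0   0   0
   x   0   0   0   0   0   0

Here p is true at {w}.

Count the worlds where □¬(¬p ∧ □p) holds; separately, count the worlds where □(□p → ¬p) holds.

4 and 5

For □¬(¬p ∧ □p):
s: successors {u, v}; ¬(¬p ∧ □p) there: u:T, v:F. ✗
t: no successors, so □¬(¬p ∧ □p) holds vacuously. ✓
u: successors {u, v, w, x}; ¬(¬p ∧ □p) there: u:T, v:F, w:T, x:F. ✗
v: no successors, so □¬(¬p ∧ □p) holds vacuously. ✓
w: no successors, so □¬(¬p ∧ □p) holds vacuously. ✓
x: no successors, so □¬(¬p ∧ □p) holds vacuously. ✓
— 4 worlds.
For □(□p → ¬p):
s: successors {u, v}; □p → ¬p there: u:T, v:T. ✓
t: no successors, so □(□p → ¬p) holds vacuously. ✓
u: successors {u, v, w, x}; □p → ¬p there: u:T, v:T, w:F, x:T. ✗
v: no successors, so □(□p → ¬p) holds vacuously. ✓
w: no successors, so □(□p → ¬p) holds vacuously. ✓
x: no successors, so □(□p → ¬p) holds vacuously. ✓
— 5 worlds.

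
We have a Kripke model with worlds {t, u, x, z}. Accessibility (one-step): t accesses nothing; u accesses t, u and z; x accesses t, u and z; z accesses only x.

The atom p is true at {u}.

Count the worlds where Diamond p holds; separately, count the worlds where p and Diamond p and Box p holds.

2 and 0

For Diamond p:
t: no successors, so Diamond p fails. ✗
u: successors {t, u, z}; p there: t:F, u:T, z:F. ✓
x: successors {t, u, z}; p there: t:F, u:T, z:F. ✓
z: successors {x}; p there: x:F. ✗
— 2 worlds.
For p and Diamond p and Box p:
t: p and Diamond p is F, Box p is T. ✗
u: p and Diamond p is T, Box p is F. ✗
x: p and Diamond p is F, Box p is F. ✗
z: p and Diamond p is F, Box p is F. ✗
— 0 worlds.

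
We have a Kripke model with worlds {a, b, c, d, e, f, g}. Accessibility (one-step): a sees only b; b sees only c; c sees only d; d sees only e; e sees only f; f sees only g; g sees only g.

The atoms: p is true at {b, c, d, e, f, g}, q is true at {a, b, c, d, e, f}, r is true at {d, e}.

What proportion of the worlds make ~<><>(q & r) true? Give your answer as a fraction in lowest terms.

a: <><>(q & r) is F. ✓
b: <><>(q & r) is T. ✗
c: <><>(q & r) is T. ✗
d: <><>(q & r) is F. ✓
e: <><>(q & r) is F. ✓
f: <><>(q & r) is F. ✓
g: <><>(q & r) is F. ✓
That's 5 of 7 worlds, so 5/7.

5/7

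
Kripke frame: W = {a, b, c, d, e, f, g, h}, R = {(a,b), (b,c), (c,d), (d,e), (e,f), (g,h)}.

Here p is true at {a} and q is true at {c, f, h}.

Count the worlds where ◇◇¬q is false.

a: successors {b}; ◇¬q there: b:F. ✗
b: successors {c}; ◇¬q there: c:T. ✓
c: successors {d}; ◇¬q there: d:T. ✓
d: successors {e}; ◇¬q there: e:F. ✗
e: successors {f}; ◇¬q there: f:F. ✗
f: no successors, so ◇◇¬q fails. ✗
g: successors {h}; ◇¬q there: h:F. ✗
h: no successors, so ◇◇¬q fails. ✗
Satisfying worlds: {b, c}.
So ◇◇¬q fails at the other 6 worlds.

6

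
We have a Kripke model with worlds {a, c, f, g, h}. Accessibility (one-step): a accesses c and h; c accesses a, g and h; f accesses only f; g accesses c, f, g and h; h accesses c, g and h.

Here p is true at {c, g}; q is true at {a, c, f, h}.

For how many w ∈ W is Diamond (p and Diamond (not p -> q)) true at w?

4

a: successors {c, h}; p and Diamond (not p -> q) there: c:T, h:F. ✓
c: successors {a, g, h}; p and Diamond (not p -> q) there: a:F, g:T, h:F. ✓
f: successors {f}; p and Diamond (not p -> q) there: f:F. ✗
g: successors {c, f, g, h}; p and Diamond (not p -> q) there: c:T, f:F, g:T, h:F. ✓
h: successors {c, g, h}; p and Diamond (not p -> q) there: c:T, g:T, h:F. ✓
Satisfying worlds: {a, c, g, h}.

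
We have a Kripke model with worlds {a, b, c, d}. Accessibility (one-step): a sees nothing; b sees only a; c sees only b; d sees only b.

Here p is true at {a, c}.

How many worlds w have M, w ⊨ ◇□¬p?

a: no successors, so ◇□¬p fails. ✗
b: successors {a}; □¬p there: a:T. ✓
c: successors {b}; □¬p there: b:F. ✗
d: successors {b}; □¬p there: b:F. ✗
Satisfying worlds: {b}.

1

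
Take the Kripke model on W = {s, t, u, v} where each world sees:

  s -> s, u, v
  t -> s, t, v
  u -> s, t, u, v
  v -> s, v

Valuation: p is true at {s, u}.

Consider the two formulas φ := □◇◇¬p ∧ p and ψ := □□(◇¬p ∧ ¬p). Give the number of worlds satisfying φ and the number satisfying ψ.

2 and 0

For □◇◇¬p ∧ p:
s: □◇◇¬p is T, p is T. ✓
t: □◇◇¬p is T, p is F. ✗
u: □◇◇¬p is T, p is T. ✓
v: □◇◇¬p is T, p is F. ✗
— 2 worlds.
For □□(◇¬p ∧ ¬p):
s: successors {s, u, v}; □(◇¬p ∧ ¬p) there: s:F, u:F, v:F. ✗
t: successors {s, t, v}; □(◇¬p ∧ ¬p) there: s:F, t:F, v:F. ✗
u: successors {s, t, u, v}; □(◇¬p ∧ ¬p) there: s:F, t:F, u:F, v:F. ✗
v: successors {s, v}; □(◇¬p ∧ ¬p) there: s:F, v:F. ✗
— 0 worlds.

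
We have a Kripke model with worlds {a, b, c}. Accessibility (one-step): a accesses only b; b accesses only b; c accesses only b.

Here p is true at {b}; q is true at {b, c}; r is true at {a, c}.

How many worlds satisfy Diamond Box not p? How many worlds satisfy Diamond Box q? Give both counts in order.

0 and 3

For Diamond Box not p:
a: successors {b}; Box not p there: b:F. ✗
b: successors {b}; Box not p there: b:F. ✗
c: successors {b}; Box not p there: b:F. ✗
— 0 worlds.
For Diamond Box q:
a: successors {b}; Box q there: b:T. ✓
b: successors {b}; Box q there: b:T. ✓
c: successors {b}; Box q there: b:T. ✓
— 3 worlds.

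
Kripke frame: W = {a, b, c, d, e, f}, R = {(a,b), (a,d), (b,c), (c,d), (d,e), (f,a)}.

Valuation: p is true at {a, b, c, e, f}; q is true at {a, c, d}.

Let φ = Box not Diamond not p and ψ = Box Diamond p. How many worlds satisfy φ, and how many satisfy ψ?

4 and 4

For Box not Diamond not p:
a: successors {b, d}; not Diamond not p there: b:T, d:T. ✓
b: successors {c}; not Diamond not p there: c:F. ✗
c: successors {d}; not Diamond not p there: d:T. ✓
d: successors {e}; not Diamond not p there: e:T. ✓
e: no successors, so Box not Diamond not p holds vacuously. ✓
f: successors {a}; not Diamond not p there: a:F. ✗
— 4 worlds.
For Box Diamond p:
a: successors {b, d}; Diamond p there: b:T, d:T. ✓
b: successors {c}; Diamond p there: c:F. ✗
c: successors {d}; Diamond p there: d:T. ✓
d: successors {e}; Diamond p there: e:F. ✗
e: no successors, so Box Diamond p holds vacuously. ✓
f: successors {a}; Diamond p there: a:T. ✓
— 4 worlds.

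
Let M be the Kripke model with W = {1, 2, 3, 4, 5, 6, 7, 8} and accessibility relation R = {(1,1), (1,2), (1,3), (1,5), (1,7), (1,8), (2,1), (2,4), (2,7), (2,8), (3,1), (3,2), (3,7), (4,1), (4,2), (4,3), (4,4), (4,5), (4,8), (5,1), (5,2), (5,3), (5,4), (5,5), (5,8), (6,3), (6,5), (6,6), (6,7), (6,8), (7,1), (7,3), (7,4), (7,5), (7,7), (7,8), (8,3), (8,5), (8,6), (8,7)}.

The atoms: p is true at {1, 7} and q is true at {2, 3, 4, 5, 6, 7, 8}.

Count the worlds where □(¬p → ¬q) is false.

1: successors {1, 2, 3, 5, 7, 8}; ¬p → ¬q there: 1:T, 2:F, 3:F, 5:F, 7:T, 8:F. ✗
2: successors {1, 4, 7, 8}; ¬p → ¬q there: 1:T, 4:F, 7:T, 8:F. ✗
3: successors {1, 2, 7}; ¬p → ¬q there: 1:T, 2:F, 7:T. ✗
4: successors {1, 2, 3, 4, 5, 8}; ¬p → ¬q there: 1:T, 2:F, 3:F, 4:F, 5:F, 8:F. ✗
5: successors {1, 2, 3, 4, 5, 8}; ¬p → ¬q there: 1:T, 2:F, 3:F, 4:F, 5:F, 8:F. ✗
6: successors {3, 5, 6, 7, 8}; ¬p → ¬q there: 3:F, 5:F, 6:F, 7:T, 8:F. ✗
7: successors {1, 3, 4, 5, 7, 8}; ¬p → ¬q there: 1:T, 3:F, 4:F, 5:F, 7:T, 8:F. ✗
8: successors {3, 5, 6, 7}; ¬p → ¬q there: 3:F, 5:F, 6:F, 7:T. ✗
Satisfying worlds: ∅.
So □(¬p → ¬q) fails at the other 8 worlds.

8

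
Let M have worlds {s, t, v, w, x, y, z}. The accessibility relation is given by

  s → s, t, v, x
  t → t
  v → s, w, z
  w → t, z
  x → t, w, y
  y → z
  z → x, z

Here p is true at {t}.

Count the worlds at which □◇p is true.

s: successors {s, t, v, x}; ◇p there: s:T, t:T, v:F, x:T. ✗
t: successors {t}; ◇p there: t:T. ✓
v: successors {s, w, z}; ◇p there: s:T, w:T, z:F. ✗
w: successors {t, z}; ◇p there: t:T, z:F. ✗
x: successors {t, w, y}; ◇p there: t:T, w:T, y:F. ✗
y: successors {z}; ◇p there: z:F. ✗
z: successors {x, z}; ◇p there: x:T, z:F. ✗
Satisfying worlds: {t}.

1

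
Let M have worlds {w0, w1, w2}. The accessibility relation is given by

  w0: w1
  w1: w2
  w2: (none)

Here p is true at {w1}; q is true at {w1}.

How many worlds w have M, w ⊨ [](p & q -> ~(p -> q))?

2

w0: successors {w1}; p & q -> ~(p -> q) there: w1:F. ✗
w1: successors {w2}; p & q -> ~(p -> q) there: w2:T. ✓
w2: no successors, so [](p & q -> ~(p -> q)) holds vacuously. ✓
Satisfying worlds: {w1, w2}.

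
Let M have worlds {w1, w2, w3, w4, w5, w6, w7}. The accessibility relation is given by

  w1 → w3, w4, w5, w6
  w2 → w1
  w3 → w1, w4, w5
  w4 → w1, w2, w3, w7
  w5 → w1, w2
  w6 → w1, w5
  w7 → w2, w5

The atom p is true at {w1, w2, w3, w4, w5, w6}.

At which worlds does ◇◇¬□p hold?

w1: successors {w3, w4, w5, w6}; ◇¬□p there: w3:T, w4:F, w5:F, w6:F. ✓
w2: successors {w1}; ◇¬□p there: w1:T. ✓
w3: successors {w1, w4, w5}; ◇¬□p there: w1:T, w4:F, w5:F. ✓
w4: successors {w1, w2, w3, w7}; ◇¬□p there: w1:T, w2:F, w3:T, w7:F. ✓
w5: successors {w1, w2}; ◇¬□p there: w1:T, w2:F. ✓
w6: successors {w1, w5}; ◇¬□p there: w1:T, w5:F. ✓
w7: successors {w2, w5}; ◇¬□p there: w2:F, w5:F. ✗

{w1, w2, w3, w4, w5, w6}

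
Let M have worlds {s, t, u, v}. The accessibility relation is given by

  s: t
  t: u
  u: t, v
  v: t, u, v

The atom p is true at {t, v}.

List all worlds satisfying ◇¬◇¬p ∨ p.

{t, v}

s: ◇¬◇¬p is F, p is F. ✗
t: ◇¬◇¬p is T, p is T. ✓
u: ◇¬◇¬p is F, p is F. ✗
v: ◇¬◇¬p is T, p is T. ✓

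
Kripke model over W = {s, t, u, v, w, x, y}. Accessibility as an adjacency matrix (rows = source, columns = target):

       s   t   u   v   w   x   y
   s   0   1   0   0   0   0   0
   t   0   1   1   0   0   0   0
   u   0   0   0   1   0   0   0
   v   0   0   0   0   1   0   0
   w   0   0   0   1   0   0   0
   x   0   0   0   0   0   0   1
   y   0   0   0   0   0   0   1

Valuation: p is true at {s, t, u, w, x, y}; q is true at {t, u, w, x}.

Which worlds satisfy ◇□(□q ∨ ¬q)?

s: successors {t}; □(□q ∨ ¬q) there: t:F. ✗
t: successors {t, u}; □(□q ∨ ¬q) there: t:F, u:T. ✓
u: successors {v}; □(□q ∨ ¬q) there: v:F. ✗
v: successors {w}; □(□q ∨ ¬q) there: w:T. ✓
w: successors {v}; □(□q ∨ ¬q) there: v:F. ✗
x: successors {y}; □(□q ∨ ¬q) there: y:T. ✓
y: successors {y}; □(□q ∨ ¬q) there: y:T. ✓

{t, v, x, y}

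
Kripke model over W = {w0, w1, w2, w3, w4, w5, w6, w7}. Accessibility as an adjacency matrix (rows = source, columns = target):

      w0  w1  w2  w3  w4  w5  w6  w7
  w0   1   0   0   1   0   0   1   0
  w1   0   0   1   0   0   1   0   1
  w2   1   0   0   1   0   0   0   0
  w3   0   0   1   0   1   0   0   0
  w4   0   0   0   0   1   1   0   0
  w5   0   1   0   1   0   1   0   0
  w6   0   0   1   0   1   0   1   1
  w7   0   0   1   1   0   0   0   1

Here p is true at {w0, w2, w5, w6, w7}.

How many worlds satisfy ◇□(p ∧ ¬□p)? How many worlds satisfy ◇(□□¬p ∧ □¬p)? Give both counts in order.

For ◇□(p ∧ ¬□p):
w0: successors {w0, w3, w6}; □(p ∧ ¬□p) there: w0:F, w3:F, w6:F. ✗
w1: successors {w2, w5, w7}; □(p ∧ ¬□p) there: w2:F, w5:F, w7:F. ✗
w2: successors {w0, w3}; □(p ∧ ¬□p) there: w0:F, w3:F. ✗
w3: successors {w2, w4}; □(p ∧ ¬□p) there: w2:F, w4:F. ✗
w4: successors {w4, w5}; □(p ∧ ¬□p) there: w4:F, w5:F. ✗
w5: successors {w1, w3, w5}; □(p ∧ ¬□p) there: w1:T, w3:F, w5:F. ✓
w6: successors {w2, w4, w6, w7}; □(p ∧ ¬□p) there: w2:F, w4:F, w6:F, w7:F. ✗
w7: successors {w2, w3, w7}; □(p ∧ ¬□p) there: w2:F, w3:F, w7:F. ✗
— 1 world.
For ◇(□□¬p ∧ □¬p):
w0: successors {w0, w3, w6}; □□¬p ∧ □¬p there: w0:F, w3:F, w6:F. ✗
w1: successors {w2, w5, w7}; □□¬p ∧ □¬p there: w2:F, w5:F, w7:F. ✗
w2: successors {w0, w3}; □□¬p ∧ □¬p there: w0:F, w3:F. ✗
w3: successors {w2, w4}; □□¬p ∧ □¬p there: w2:F, w4:F. ✗
w4: successors {w4, w5}; □□¬p ∧ □¬p there: w4:F, w5:F. ✗
w5: successors {w1, w3, w5}; □□¬p ∧ □¬p there: w1:F, w3:F, w5:F. ✗
w6: successors {w2, w4, w6, w7}; □□¬p ∧ □¬p there: w2:F, w4:F, w6:F, w7:F. ✗
w7: successors {w2, w3, w7}; □□¬p ∧ □¬p there: w2:F, w3:F, w7:F. ✗
— 0 worlds.

1 and 0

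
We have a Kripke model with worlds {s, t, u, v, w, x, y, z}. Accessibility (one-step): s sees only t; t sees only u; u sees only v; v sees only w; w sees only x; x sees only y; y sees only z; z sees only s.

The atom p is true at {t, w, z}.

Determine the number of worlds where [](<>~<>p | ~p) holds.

7

s: successors {t}; <>~<>p | ~p there: t:T. ✓
t: successors {u}; <>~<>p | ~p there: u:T. ✓
u: successors {v}; <>~<>p | ~p there: v:T. ✓
v: successors {w}; <>~<>p | ~p there: w:T. ✓
w: successors {x}; <>~<>p | ~p there: x:T. ✓
x: successors {y}; <>~<>p | ~p there: y:T. ✓
y: successors {z}; <>~<>p | ~p there: z:F. ✗
z: successors {s}; <>~<>p | ~p there: s:T. ✓
Satisfying worlds: {s, t, u, v, w, x, z}.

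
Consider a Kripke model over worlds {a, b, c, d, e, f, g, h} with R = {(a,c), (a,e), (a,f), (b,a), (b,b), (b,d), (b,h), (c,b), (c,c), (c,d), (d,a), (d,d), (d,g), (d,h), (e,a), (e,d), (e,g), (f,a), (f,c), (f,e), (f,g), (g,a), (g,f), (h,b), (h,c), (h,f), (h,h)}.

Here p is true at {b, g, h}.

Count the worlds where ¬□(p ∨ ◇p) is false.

a: □(p ∨ ◇p) is T. ✗
b: □(p ∨ ◇p) is F. ✓
c: □(p ∨ ◇p) is T. ✗
d: □(p ∨ ◇p) is F. ✓
e: □(p ∨ ◇p) is F. ✓
f: □(p ∨ ◇p) is F. ✓
g: □(p ∨ ◇p) is F. ✓
h: □(p ∨ ◇p) is T. ✗
Satisfying worlds: {b, d, e, f, g}.
So ¬□(p ∨ ◇p) fails at the other 3 worlds.

3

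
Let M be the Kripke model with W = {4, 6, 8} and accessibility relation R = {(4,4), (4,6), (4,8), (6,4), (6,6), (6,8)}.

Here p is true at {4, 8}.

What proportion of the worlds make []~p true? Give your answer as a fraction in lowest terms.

4: successors {4, 6, 8}; ~p there: 4:F, 6:T, 8:F. ✗
6: successors {4, 6, 8}; ~p there: 4:F, 6:T, 8:F. ✗
8: no successors, so []~p holds vacuously. ✓
That's 1 of 3 worlds, so 1/3.

1/3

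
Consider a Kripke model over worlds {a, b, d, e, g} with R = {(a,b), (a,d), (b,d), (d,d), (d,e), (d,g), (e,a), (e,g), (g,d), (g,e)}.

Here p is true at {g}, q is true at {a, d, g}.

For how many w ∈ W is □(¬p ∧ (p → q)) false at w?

2

a: successors {b, d}; ¬p ∧ (p → q) there: b:T, d:T. ✓
b: successors {d}; ¬p ∧ (p → q) there: d:T. ✓
d: successors {d, e, g}; ¬p ∧ (p → q) there: d:T, e:T, g:F. ✗
e: successors {a, g}; ¬p ∧ (p → q) there: a:T, g:F. ✗
g: successors {d, e}; ¬p ∧ (p → q) there: d:T, e:T. ✓
Satisfying worlds: {a, b, g}.
So □(¬p ∧ (p → q)) fails at the other 2 worlds.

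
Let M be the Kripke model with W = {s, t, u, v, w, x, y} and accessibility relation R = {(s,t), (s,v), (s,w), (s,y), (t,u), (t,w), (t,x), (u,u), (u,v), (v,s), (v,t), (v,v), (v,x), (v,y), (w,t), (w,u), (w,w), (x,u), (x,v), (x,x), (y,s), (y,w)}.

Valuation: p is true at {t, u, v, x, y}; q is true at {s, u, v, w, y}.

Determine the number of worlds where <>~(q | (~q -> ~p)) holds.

5

s: successors {t, v, w, y}; ~(q | (~q -> ~p)) there: t:T, v:F, w:F, y:F. ✓
t: successors {u, w, x}; ~(q | (~q -> ~p)) there: u:F, w:F, x:T. ✓
u: successors {u, v}; ~(q | (~q -> ~p)) there: u:F, v:F. ✗
v: successors {s, t, v, x, y}; ~(q | (~q -> ~p)) there: s:F, t:T, v:F, x:T, y:F. ✓
w: successors {t, u, w}; ~(q | (~q -> ~p)) there: t:T, u:F, w:F. ✓
x: successors {u, v, x}; ~(q | (~q -> ~p)) there: u:F, v:F, x:T. ✓
y: successors {s, w}; ~(q | (~q -> ~p)) there: s:F, w:F. ✗
Satisfying worlds: {s, t, v, w, x}.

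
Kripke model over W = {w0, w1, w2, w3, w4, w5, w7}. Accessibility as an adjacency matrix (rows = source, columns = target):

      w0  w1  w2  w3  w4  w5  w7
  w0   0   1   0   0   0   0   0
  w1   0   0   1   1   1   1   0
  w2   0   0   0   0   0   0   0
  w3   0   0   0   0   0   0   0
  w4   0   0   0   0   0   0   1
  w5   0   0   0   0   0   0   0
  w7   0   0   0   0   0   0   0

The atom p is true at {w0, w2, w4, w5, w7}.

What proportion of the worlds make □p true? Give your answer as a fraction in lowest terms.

5/7

w0: successors {w1}; p there: w1:F. ✗
w1: successors {w2, w3, w4, w5}; p there: w2:T, w3:F, w4:T, w5:T. ✗
w2: no successors, so □p holds vacuously. ✓
w3: no successors, so □p holds vacuously. ✓
w4: successors {w7}; p there: w7:T. ✓
w5: no successors, so □p holds vacuously. ✓
w7: no successors, so □p holds vacuously. ✓
That's 5 of 7 worlds, so 5/7.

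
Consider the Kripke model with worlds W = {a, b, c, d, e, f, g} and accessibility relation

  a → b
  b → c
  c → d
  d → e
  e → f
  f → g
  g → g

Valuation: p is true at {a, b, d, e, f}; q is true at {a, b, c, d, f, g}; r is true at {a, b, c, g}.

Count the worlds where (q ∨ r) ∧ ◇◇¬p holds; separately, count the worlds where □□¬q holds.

3 and 1

For (q ∨ r) ∧ ◇◇¬p:
a: q ∨ r is T, ◇◇¬p is T. ✓
b: q ∨ r is T, ◇◇¬p is F. ✗
c: q ∨ r is T, ◇◇¬p is F. ✗
d: q ∨ r is T, ◇◇¬p is F. ✗
e: q ∨ r is F, ◇◇¬p is T. ✗
f: q ∨ r is T, ◇◇¬p is T. ✓
g: q ∨ r is T, ◇◇¬p is T. ✓
— 3 worlds.
For □□¬q:
a: successors {b}; □¬q there: b:F. ✗
b: successors {c}; □¬q there: c:F. ✗
c: successors {d}; □¬q there: d:T. ✓
d: successors {e}; □¬q there: e:F. ✗
e: successors {f}; □¬q there: f:F. ✗
f: successors {g}; □¬q there: g:F. ✗
g: successors {g}; □¬q there: g:F. ✗
— 1 world.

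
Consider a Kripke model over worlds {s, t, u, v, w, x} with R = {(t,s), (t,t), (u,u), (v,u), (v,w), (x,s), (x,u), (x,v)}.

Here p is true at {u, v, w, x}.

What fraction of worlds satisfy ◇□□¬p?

1/2

s: no successors, so ◇□□¬p fails. ✗
t: successors {s, t}; □□¬p there: s:T, t:T. ✓
u: successors {u}; □□¬p there: u:F. ✗
v: successors {u, w}; □□¬p there: u:F, w:T. ✓
w: no successors, so ◇□□¬p fails. ✗
x: successors {s, u, v}; □□¬p there: s:T, u:F, v:F. ✓
That's 3 of 6 worlds, so 3/6 = 1/2.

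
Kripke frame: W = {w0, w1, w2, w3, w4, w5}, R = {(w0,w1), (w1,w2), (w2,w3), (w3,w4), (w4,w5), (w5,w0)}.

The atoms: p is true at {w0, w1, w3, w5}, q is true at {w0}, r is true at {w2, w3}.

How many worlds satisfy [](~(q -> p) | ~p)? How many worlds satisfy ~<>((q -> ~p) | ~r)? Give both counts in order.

2 and 0

For [](~(q -> p) | ~p):
w0: successors {w1}; ~(q -> p) | ~p there: w1:F. ✗
w1: successors {w2}; ~(q -> p) | ~p there: w2:T. ✓
w2: successors {w3}; ~(q -> p) | ~p there: w3:F. ✗
w3: successors {w4}; ~(q -> p) | ~p there: w4:T. ✓
w4: successors {w5}; ~(q -> p) | ~p there: w5:F. ✗
w5: successors {w0}; ~(q -> p) | ~p there: w0:F. ✗
— 2 worlds.
For ~<>((q -> ~p) | ~r):
w0: <>((q -> ~p) | ~r) is T. ✗
w1: <>((q -> ~p) | ~r) is T. ✗
w2: <>((q -> ~p) | ~r) is T. ✗
w3: <>((q -> ~p) | ~r) is T. ✗
w4: <>((q -> ~p) | ~r) is T. ✗
w5: <>((q -> ~p) | ~r) is T. ✗
— 0 worlds.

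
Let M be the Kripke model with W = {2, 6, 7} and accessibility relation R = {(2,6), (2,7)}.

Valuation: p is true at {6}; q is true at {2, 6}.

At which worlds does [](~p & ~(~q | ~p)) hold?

2: successors {6, 7}; ~p & ~(~q | ~p) there: 6:F, 7:F. ✗
6: no successors, so [](~p & ~(~q | ~p)) holds vacuously. ✓
7: no successors, so [](~p & ~(~q | ~p)) holds vacuously. ✓

{6, 7}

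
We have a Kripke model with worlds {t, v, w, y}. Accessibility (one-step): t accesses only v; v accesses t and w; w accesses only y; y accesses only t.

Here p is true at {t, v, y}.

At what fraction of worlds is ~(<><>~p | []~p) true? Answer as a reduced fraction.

t: <><>~p | []~p is T. ✗
v: <><>~p | []~p is F. ✓
w: <><>~p | []~p is F. ✓
y: <><>~p | []~p is F. ✓
That's 3 of 4 worlds, so 3/4.

3/4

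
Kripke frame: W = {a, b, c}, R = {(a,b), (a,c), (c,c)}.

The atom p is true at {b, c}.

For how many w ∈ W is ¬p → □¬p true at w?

2

a: ¬p is T, □¬p is F. ✗
b: ¬p is F, □¬p is T. ✓
c: ¬p is F, □¬p is F. ✓
Satisfying worlds: {b, c}.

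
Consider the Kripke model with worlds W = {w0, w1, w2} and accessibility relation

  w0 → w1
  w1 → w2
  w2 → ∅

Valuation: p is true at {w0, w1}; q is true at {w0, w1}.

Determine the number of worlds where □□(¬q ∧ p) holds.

2

w0: successors {w1}; □(¬q ∧ p) there: w1:F. ✗
w1: successors {w2}; □(¬q ∧ p) there: w2:T. ✓
w2: no successors, so □□(¬q ∧ p) holds vacuously. ✓
Satisfying worlds: {w1, w2}.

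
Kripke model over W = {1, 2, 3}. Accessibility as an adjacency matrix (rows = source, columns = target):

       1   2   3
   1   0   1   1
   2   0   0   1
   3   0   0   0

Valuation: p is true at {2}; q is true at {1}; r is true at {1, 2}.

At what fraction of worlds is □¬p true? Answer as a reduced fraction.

2/3

1: successors {2, 3}; ¬p there: 2:F, 3:T. ✗
2: successors {3}; ¬p there: 3:T. ✓
3: no successors, so □¬p holds vacuously. ✓
That's 2 of 3 worlds, so 2/3.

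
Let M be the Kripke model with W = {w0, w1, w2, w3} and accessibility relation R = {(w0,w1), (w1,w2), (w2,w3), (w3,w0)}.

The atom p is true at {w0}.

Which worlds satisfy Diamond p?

w0: successors {w1}; p there: w1:F. ✗
w1: successors {w2}; p there: w2:F. ✗
w2: successors {w3}; p there: w3:F. ✗
w3: successors {w0}; p there: w0:T. ✓

{w3}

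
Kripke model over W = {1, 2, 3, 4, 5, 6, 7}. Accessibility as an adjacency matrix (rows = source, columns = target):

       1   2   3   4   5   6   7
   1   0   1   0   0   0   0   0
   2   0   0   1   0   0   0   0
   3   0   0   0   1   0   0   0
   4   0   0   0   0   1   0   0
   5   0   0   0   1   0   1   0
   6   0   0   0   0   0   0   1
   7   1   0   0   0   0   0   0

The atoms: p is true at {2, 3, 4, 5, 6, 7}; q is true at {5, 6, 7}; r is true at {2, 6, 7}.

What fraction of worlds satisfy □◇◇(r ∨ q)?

1: successors {2}; ◇◇(r ∨ q) there: 2:F. ✗
2: successors {3}; ◇◇(r ∨ q) there: 3:T. ✓
3: successors {4}; ◇◇(r ∨ q) there: 4:T. ✓
4: successors {5}; ◇◇(r ∨ q) there: 5:T. ✓
5: successors {4, 6}; ◇◇(r ∨ q) there: 4:T, 6:F. ✗
6: successors {7}; ◇◇(r ∨ q) there: 7:T. ✓
7: successors {1}; ◇◇(r ∨ q) there: 1:F. ✗
That's 4 of 7 worlds, so 4/7.

4/7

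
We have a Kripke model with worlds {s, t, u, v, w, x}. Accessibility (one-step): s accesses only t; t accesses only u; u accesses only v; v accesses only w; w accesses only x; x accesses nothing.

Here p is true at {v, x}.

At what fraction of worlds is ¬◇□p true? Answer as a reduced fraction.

1/2

s: ◇□p is F. ✓
t: ◇□p is T. ✗
u: ◇□p is F. ✓
v: ◇□p is T. ✗
w: ◇□p is T. ✗
x: ◇□p is F. ✓
That's 3 of 6 worlds, so 3/6 = 1/2.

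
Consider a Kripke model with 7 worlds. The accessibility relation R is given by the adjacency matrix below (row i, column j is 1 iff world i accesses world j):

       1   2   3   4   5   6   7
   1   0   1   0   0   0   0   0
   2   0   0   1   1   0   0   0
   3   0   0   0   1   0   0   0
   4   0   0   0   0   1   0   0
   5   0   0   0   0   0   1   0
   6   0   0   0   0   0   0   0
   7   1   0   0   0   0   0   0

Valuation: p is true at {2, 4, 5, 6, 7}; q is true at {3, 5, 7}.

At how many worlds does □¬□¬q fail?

4

1: successors {2}; ¬□¬q there: 2:T. ✓
2: successors {3, 4}; ¬□¬q there: 3:F, 4:T. ✗
3: successors {4}; ¬□¬q there: 4:T. ✓
4: successors {5}; ¬□¬q there: 5:F. ✗
5: successors {6}; ¬□¬q there: 6:F. ✗
6: no successors, so □¬□¬q holds vacuously. ✓
7: successors {1}; ¬□¬q there: 1:F. ✗
Satisfying worlds: {1, 3, 6}.
So □¬□¬q fails at the other 4 worlds.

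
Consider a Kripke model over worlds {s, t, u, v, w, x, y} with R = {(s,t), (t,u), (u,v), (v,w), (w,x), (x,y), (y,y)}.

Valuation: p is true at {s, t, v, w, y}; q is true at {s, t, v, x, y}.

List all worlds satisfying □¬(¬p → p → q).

∅

s: successors {t}; ¬(¬p → p → q) there: t:F. ✗
t: successors {u}; ¬(¬p → p → q) there: u:F. ✗
u: successors {v}; ¬(¬p → p → q) there: v:F. ✗
v: successors {w}; ¬(¬p → p → q) there: w:F. ✗
w: successors {x}; ¬(¬p → p → q) there: x:F. ✗
x: successors {y}; ¬(¬p → p → q) there: y:F. ✗
y: successors {y}; ¬(¬p → p → q) there: y:F. ✗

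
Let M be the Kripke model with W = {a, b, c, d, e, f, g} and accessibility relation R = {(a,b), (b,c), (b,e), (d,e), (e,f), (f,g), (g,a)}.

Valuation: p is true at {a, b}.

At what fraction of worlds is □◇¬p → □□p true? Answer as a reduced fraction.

4/7

a: □◇¬p is T, □□p is F. ✗
b: □◇¬p is F, □□p is F. ✓
c: □◇¬p is T, □□p is T. ✓
d: □◇¬p is T, □□p is F. ✗
e: □◇¬p is T, □□p is F. ✗
f: □◇¬p is F, □□p is T. ✓
g: □◇¬p is F, □□p is T. ✓
That's 4 of 7 worlds, so 4/7.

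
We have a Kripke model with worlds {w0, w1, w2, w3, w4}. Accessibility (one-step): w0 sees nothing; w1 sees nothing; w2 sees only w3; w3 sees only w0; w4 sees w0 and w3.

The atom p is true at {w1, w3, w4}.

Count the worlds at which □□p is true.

w0: no successors, so □□p holds vacuously. ✓
w1: no successors, so □□p holds vacuously. ✓
w2: successors {w3}; □p there: w3:F. ✗
w3: successors {w0}; □p there: w0:T. ✓
w4: successors {w0, w3}; □p there: w0:T, w3:F. ✗
Satisfying worlds: {w0, w1, w3}.

3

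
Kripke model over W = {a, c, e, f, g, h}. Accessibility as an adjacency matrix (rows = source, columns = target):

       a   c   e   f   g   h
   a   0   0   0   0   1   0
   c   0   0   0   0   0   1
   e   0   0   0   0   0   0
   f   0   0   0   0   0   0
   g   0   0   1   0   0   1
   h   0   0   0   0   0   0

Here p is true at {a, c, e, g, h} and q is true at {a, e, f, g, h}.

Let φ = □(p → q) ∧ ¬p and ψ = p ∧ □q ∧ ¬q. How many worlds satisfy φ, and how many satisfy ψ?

For □(p → q) ∧ ¬p:
a: □(p → q) is T, ¬p is F. ✗
c: □(p → q) is T, ¬p is F. ✗
e: □(p → q) is T, ¬p is F. ✗
f: □(p → q) is T, ¬p is T. ✓
g: □(p → q) is T, ¬p is F. ✗
h: □(p → q) is T, ¬p is F. ✗
— 1 world.
For p ∧ □q ∧ ¬q:
a: p ∧ □q is T, ¬q is F. ✗
c: p ∧ □q is T, ¬q is T. ✓
e: p ∧ □q is T, ¬q is F. ✗
f: p ∧ □q is F, ¬q is F. ✗
g: p ∧ □q is T, ¬q is F. ✗
h: p ∧ □q is T, ¬q is F. ✗
— 1 world.

1 and 1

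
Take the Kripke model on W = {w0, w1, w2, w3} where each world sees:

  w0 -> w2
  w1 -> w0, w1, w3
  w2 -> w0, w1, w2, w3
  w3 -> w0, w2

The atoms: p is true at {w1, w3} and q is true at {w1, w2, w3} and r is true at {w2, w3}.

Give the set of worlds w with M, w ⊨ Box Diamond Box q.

{w0}

w0: successors {w2}; Diamond Box q there: w2:T. ✓
w1: successors {w0, w1, w3}; Diamond Box q there: w0:F, w1:T, w3:T. ✗
w2: successors {w0, w1, w2, w3}; Diamond Box q there: w0:F, w1:T, w2:T, w3:T. ✗
w3: successors {w0, w2}; Diamond Box q there: w0:F, w2:T. ✗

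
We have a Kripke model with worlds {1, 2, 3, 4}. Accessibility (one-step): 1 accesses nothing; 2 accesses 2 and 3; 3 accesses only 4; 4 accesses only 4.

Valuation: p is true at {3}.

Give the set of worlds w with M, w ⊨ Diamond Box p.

1: no successors, so Diamond Box p fails. ✗
2: successors {2, 3}; Box p there: 2:F, 3:F. ✗
3: successors {4}; Box p there: 4:F. ✗
4: successors {4}; Box p there: 4:F. ✗

∅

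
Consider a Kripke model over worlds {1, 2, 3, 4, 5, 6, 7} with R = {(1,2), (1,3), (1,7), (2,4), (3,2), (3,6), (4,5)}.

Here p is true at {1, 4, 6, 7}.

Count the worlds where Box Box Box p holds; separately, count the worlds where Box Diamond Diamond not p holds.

For Box Box Box p:
1: successors {2, 3, 7}; Box Box p there: 2:F, 3:T, 7:T. ✗
2: successors {4}; Box Box p there: 4:T. ✓
3: successors {2, 6}; Box Box p there: 2:F, 6:T. ✗
4: successors {5}; Box Box p there: 5:T. ✓
5: no successors, so Box Box Box p holds vacuously. ✓
6: no successors, so Box Box Box p holds vacuously. ✓
7: no successors, so Box Box Box p holds vacuously. ✓
— 5 worlds.
For Box Diamond Diamond not p:
1: successors {2, 3, 7}; Diamond Diamond not p there: 2:T, 3:F, 7:F. ✗
2: successors {4}; Diamond Diamond not p there: 4:F. ✗
3: successors {2, 6}; Diamond Diamond not p there: 2:T, 6:F. ✗
4: successors {5}; Diamond Diamond not p there: 5:F. ✗
5: no successors, so Box Diamond Diamond not p holds vacuously. ✓
6: no successors, so Box Diamond Diamond not p holds vacuously. ✓
7: no successors, so Box Diamond Diamond not p holds vacuously. ✓
— 3 worlds.

5 and 3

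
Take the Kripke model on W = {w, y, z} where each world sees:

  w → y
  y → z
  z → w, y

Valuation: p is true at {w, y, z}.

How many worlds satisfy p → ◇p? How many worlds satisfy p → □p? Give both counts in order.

For p → ◇p:
w: p is T, ◇p is T. ✓
y: p is T, ◇p is T. ✓
z: p is T, ◇p is T. ✓
— 3 worlds.
For p → □p:
w: p is T, □p is T. ✓
y: p is T, □p is T. ✓
z: p is T, □p is T. ✓
— 3 worlds.

3 and 3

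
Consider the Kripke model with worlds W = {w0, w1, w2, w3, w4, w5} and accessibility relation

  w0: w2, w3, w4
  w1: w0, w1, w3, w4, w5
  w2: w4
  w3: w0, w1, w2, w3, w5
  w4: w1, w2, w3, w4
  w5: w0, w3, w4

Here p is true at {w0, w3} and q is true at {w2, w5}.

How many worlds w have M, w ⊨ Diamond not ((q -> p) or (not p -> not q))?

w0: successors {w2, w3, w4}; not ((q -> p) or (not p -> not q)) there: w2:T, w3:F, w4:F. ✓
w1: successors {w0, w1, w3, w4, w5}; not ((q -> p) or (not p -> not q)) there: w0:F, w1:F, w3:F, w4:F, w5:T. ✓
w2: successors {w4}; not ((q -> p) or (not p -> not q)) there: w4:F. ✗
w3: successors {w0, w1, w2, w3, w5}; not ((q -> p) or (not p -> not q)) there: w0:F, w1:F, w2:T, w3:F, w5:T. ✓
w4: successors {w1, w2, w3, w4}; not ((q -> p) or (not p -> not q)) there: w1:F, w2:T, w3:F, w4:F. ✓
w5: successors {w0, w3, w4}; not ((q -> p) or (not p -> not q)) there: w0:F, w3:F, w4:F. ✗
Satisfying worlds: {w0, w1, w3, w4}.

4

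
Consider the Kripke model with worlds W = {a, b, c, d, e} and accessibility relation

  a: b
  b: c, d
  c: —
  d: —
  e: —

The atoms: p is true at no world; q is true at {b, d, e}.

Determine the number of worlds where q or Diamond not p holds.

4

a: q is F, Diamond not p is T. ✓
b: q is T, Diamond not p is T. ✓
c: q is F, Diamond not p is F. ✗
d: q is T, Diamond not p is F. ✓
e: q is T, Diamond not p is F. ✓
Satisfying worlds: {a, b, d, e}.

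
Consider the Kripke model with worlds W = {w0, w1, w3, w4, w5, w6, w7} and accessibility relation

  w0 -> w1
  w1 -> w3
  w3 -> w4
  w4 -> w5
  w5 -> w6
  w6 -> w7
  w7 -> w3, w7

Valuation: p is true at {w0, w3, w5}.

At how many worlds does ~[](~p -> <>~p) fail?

w0: [](~p -> <>~p) is F. ✓
w1: [](~p -> <>~p) is T. ✗
w3: [](~p -> <>~p) is F. ✓
w4: [](~p -> <>~p) is T. ✗
w5: [](~p -> <>~p) is T. ✗
w6: [](~p -> <>~p) is T. ✗
w7: [](~p -> <>~p) is T. ✗
Satisfying worlds: {w0, w3}.
So ~[](~p -> <>~p) fails at the other 5 worlds.

5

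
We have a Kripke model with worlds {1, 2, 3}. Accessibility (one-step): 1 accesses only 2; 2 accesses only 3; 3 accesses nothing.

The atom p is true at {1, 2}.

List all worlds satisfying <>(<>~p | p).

{1}

1: successors {2}; <>~p | p there: 2:T. ✓
2: successors {3}; <>~p | p there: 3:F. ✗
3: no successors, so <>(<>~p | p) fails. ✗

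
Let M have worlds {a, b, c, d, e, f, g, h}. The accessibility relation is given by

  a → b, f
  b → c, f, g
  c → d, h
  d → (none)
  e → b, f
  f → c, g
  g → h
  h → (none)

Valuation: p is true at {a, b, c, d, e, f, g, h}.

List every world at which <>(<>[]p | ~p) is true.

a: successors {b, f}; <>[]p | ~p there: b:T, f:T. ✓
b: successors {c, f, g}; <>[]p | ~p there: c:T, f:T, g:T. ✓
c: successors {d, h}; <>[]p | ~p there: d:F, h:F. ✗
d: no successors, so <>(<>[]p | ~p) fails. ✗
e: successors {b, f}; <>[]p | ~p there: b:T, f:T. ✓
f: successors {c, g}; <>[]p | ~p there: c:T, g:T. ✓
g: successors {h}; <>[]p | ~p there: h:F. ✗
h: no successors, so <>(<>[]p | ~p) fails. ✗

{a, b, e, f}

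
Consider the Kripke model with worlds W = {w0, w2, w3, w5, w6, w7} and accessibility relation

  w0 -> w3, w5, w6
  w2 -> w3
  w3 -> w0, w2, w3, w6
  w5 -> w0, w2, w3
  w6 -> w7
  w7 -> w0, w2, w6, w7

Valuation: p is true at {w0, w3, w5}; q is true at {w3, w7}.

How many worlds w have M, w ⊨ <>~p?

5

w0: successors {w3, w5, w6}; ~p there: w3:F, w5:F, w6:T. ✓
w2: successors {w3}; ~p there: w3:F. ✗
w3: successors {w0, w2, w3, w6}; ~p there: w0:F, w2:T, w3:F, w6:T. ✓
w5: successors {w0, w2, w3}; ~p there: w0:F, w2:T, w3:F. ✓
w6: successors {w7}; ~p there: w7:T. ✓
w7: successors {w0, w2, w6, w7}; ~p there: w0:F, w2:T, w6:T, w7:T. ✓
Satisfying worlds: {w0, w3, w5, w6, w7}.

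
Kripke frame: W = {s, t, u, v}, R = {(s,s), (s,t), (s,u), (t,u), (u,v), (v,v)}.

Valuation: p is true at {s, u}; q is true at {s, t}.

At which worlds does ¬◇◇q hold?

{t, u, v}

s: ◇◇q is T. ✗
t: ◇◇q is F. ✓
u: ◇◇q is F. ✓
v: ◇◇q is F. ✓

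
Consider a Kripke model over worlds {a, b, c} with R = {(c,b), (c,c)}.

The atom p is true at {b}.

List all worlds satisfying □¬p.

{a, b}

a: no successors, so □¬p holds vacuously. ✓
b: no successors, so □¬p holds vacuously. ✓
c: successors {b, c}; ¬p there: b:F, c:T. ✗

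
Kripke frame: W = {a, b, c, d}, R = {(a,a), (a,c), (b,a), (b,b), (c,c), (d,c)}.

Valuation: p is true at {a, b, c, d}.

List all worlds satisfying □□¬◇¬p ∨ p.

{a, b, c, d}

a: □□¬◇¬p is T, p is T. ✓
b: □□¬◇¬p is T, p is T. ✓
c: □□¬◇¬p is T, p is T. ✓
d: □□¬◇¬p is T, p is T. ✓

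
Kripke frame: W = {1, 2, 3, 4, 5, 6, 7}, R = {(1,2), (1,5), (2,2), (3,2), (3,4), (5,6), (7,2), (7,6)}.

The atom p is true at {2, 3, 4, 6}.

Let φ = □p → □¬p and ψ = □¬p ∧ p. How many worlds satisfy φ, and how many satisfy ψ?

3 and 2

For □p → □¬p:
1: □p is F, □¬p is F. ✓
2: □p is T, □¬p is F. ✗
3: □p is T, □¬p is F. ✗
4: □p is T, □¬p is T. ✓
5: □p is T, □¬p is F. ✗
6: □p is T, □¬p is T. ✓
7: □p is T, □¬p is F. ✗
— 3 worlds.
For □¬p ∧ p:
1: □¬p is F, p is F. ✗
2: □¬p is F, p is T. ✗
3: □¬p is F, p is T. ✗
4: □¬p is T, p is T. ✓
5: □¬p is F, p is F. ✗
6: □¬p is T, p is T. ✓
7: □¬p is F, p is F. ✗
— 2 worlds.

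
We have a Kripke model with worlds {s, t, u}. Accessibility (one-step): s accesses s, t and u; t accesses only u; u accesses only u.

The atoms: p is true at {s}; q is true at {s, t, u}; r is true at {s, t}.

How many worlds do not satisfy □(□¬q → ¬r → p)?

s: successors {s, t, u}; □¬q → ¬r → p there: s:T, t:T, u:T. ✓
t: successors {u}; □¬q → ¬r → p there: u:T. ✓
u: successors {u}; □¬q → ¬r → p there: u:T. ✓
Satisfying worlds: {s, t, u}.
So □(□¬q → ¬r → p) fails at the other 0 worlds.

0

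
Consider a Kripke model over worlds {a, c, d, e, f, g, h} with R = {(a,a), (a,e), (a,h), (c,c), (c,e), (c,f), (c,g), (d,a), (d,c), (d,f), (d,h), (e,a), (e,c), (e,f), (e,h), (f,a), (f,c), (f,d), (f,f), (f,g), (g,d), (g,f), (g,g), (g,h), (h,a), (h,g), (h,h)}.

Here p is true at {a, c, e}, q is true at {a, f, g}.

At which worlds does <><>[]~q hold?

a: successors {a, e, h}; <>[]~q there: a:F, e:F, h:F. ✗
c: successors {c, e, f, g}; <>[]~q there: c:F, e:F, f:F, g:F. ✗
d: successors {a, c, f, h}; <>[]~q there: a:F, c:F, f:F, h:F. ✗
e: successors {a, c, f, h}; <>[]~q there: a:F, c:F, f:F, h:F. ✗
f: successors {a, c, d, f, g}; <>[]~q there: a:F, c:F, d:F, f:F, g:F. ✗
g: successors {d, f, g, h}; <>[]~q there: d:F, f:F, g:F, h:F. ✗
h: successors {a, g, h}; <>[]~q there: a:F, g:F, h:F. ✗

∅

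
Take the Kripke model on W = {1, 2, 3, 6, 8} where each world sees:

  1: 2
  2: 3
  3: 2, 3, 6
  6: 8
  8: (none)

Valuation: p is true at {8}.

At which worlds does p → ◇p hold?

1: p is F, ◇p is F. ✓
2: p is F, ◇p is F. ✓
3: p is F, ◇p is F. ✓
6: p is F, ◇p is T. ✓
8: p is T, ◇p is F. ✗

{1, 2, 3, 6}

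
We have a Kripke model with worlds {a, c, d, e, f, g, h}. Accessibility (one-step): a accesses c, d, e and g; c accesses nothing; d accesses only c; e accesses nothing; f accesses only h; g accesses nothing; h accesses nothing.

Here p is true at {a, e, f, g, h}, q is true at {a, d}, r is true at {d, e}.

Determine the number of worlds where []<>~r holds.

a: successors {c, d, e, g}; <>~r there: c:F, d:T, e:F, g:F. ✗
c: no successors, so []<>~r holds vacuously. ✓
d: successors {c}; <>~r there: c:F. ✗
e: no successors, so []<>~r holds vacuously. ✓
f: successors {h}; <>~r there: h:F. ✗
g: no successors, so []<>~r holds vacuously. ✓
h: no successors, so []<>~r holds vacuously. ✓
Satisfying worlds: {c, e, g, h}.

4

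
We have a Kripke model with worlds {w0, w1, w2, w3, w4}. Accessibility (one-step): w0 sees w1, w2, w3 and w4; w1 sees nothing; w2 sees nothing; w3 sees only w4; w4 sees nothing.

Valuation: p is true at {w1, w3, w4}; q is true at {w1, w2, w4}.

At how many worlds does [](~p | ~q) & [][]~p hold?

3

w0: [](~p | ~q) is F, [][]~p is F. ✗
w1: [](~p | ~q) is T, [][]~p is T. ✓
w2: [](~p | ~q) is T, [][]~p is T. ✓
w3: [](~p | ~q) is F, [][]~p is T. ✗
w4: [](~p | ~q) is T, [][]~p is T. ✓
Satisfying worlds: {w1, w2, w4}.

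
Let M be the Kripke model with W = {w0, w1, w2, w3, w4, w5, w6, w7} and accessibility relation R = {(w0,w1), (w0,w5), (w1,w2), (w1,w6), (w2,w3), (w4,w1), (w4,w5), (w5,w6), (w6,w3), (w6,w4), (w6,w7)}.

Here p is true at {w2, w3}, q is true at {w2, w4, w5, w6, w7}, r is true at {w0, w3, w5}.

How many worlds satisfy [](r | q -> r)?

5

w0: successors {w1, w5}; r | q -> r there: w1:T, w5:T. ✓
w1: successors {w2, w6}; r | q -> r there: w2:F, w6:F. ✗
w2: successors {w3}; r | q -> r there: w3:T. ✓
w3: no successors, so [](r | q -> r) holds vacuously. ✓
w4: successors {w1, w5}; r | q -> r there: w1:T, w5:T. ✓
w5: successors {w6}; r | q -> r there: w6:F. ✗
w6: successors {w3, w4, w7}; r | q -> r there: w3:T, w4:F, w7:F. ✗
w7: no successors, so [](r | q -> r) holds vacuously. ✓
Satisfying worlds: {w0, w2, w3, w4, w7}.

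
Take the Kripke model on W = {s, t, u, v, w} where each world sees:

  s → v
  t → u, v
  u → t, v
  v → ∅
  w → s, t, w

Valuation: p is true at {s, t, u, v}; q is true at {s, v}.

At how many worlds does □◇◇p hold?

s: successors {v}; ◇◇p there: v:F. ✗
t: successors {u, v}; ◇◇p there: u:T, v:F. ✗
u: successors {t, v}; ◇◇p there: t:T, v:F. ✗
v: no successors, so □◇◇p holds vacuously. ✓
w: successors {s, t, w}; ◇◇p there: s:F, t:T, w:T. ✗
Satisfying worlds: {v}.

1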